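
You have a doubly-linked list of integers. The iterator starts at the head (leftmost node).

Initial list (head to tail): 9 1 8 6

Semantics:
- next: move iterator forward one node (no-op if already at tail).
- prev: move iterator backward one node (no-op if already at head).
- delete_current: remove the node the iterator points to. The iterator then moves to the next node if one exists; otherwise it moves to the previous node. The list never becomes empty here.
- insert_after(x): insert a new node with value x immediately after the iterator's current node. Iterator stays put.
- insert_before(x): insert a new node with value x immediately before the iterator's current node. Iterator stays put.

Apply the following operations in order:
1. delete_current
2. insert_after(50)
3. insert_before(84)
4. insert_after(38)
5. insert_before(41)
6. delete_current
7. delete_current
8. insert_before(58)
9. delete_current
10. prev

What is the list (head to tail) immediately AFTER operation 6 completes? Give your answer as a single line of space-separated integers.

Answer: 84 41 38 50 8 6

Derivation:
After 1 (delete_current): list=[1, 8, 6] cursor@1
After 2 (insert_after(50)): list=[1, 50, 8, 6] cursor@1
After 3 (insert_before(84)): list=[84, 1, 50, 8, 6] cursor@1
After 4 (insert_after(38)): list=[84, 1, 38, 50, 8, 6] cursor@1
After 5 (insert_before(41)): list=[84, 41, 1, 38, 50, 8, 6] cursor@1
After 6 (delete_current): list=[84, 41, 38, 50, 8, 6] cursor@38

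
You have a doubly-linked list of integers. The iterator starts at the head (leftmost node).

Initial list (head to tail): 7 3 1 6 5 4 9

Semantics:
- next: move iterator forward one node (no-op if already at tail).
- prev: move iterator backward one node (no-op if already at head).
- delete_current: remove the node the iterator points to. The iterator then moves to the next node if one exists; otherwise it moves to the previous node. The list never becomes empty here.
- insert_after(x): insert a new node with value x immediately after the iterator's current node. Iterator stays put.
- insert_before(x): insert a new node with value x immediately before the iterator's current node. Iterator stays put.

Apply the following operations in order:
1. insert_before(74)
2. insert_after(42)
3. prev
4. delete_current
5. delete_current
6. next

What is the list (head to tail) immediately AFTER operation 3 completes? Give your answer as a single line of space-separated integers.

Answer: 74 7 42 3 1 6 5 4 9

Derivation:
After 1 (insert_before(74)): list=[74, 7, 3, 1, 6, 5, 4, 9] cursor@7
After 2 (insert_after(42)): list=[74, 7, 42, 3, 1, 6, 5, 4, 9] cursor@7
After 3 (prev): list=[74, 7, 42, 3, 1, 6, 5, 4, 9] cursor@74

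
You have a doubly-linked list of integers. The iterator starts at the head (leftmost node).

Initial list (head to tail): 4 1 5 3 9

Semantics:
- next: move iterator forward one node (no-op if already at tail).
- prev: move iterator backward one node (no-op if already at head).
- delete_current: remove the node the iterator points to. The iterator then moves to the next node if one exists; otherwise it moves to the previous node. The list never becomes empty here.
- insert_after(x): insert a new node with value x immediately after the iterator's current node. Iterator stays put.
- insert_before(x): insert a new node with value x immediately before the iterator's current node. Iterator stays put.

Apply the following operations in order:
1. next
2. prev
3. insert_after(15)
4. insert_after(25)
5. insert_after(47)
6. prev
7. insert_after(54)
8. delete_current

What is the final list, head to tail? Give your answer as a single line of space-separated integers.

After 1 (next): list=[4, 1, 5, 3, 9] cursor@1
After 2 (prev): list=[4, 1, 5, 3, 9] cursor@4
After 3 (insert_after(15)): list=[4, 15, 1, 5, 3, 9] cursor@4
After 4 (insert_after(25)): list=[4, 25, 15, 1, 5, 3, 9] cursor@4
After 5 (insert_after(47)): list=[4, 47, 25, 15, 1, 5, 3, 9] cursor@4
After 6 (prev): list=[4, 47, 25, 15, 1, 5, 3, 9] cursor@4
After 7 (insert_after(54)): list=[4, 54, 47, 25, 15, 1, 5, 3, 9] cursor@4
After 8 (delete_current): list=[54, 47, 25, 15, 1, 5, 3, 9] cursor@54

Answer: 54 47 25 15 1 5 3 9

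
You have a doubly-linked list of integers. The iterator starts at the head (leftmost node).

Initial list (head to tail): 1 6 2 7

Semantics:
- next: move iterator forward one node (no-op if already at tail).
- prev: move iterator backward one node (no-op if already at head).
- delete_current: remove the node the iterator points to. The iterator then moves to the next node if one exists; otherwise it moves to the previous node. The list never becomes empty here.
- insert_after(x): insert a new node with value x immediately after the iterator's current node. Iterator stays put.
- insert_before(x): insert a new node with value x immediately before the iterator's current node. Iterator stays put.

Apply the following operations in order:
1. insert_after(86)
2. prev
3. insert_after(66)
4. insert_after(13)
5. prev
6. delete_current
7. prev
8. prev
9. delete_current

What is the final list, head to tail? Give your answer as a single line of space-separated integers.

After 1 (insert_after(86)): list=[1, 86, 6, 2, 7] cursor@1
After 2 (prev): list=[1, 86, 6, 2, 7] cursor@1
After 3 (insert_after(66)): list=[1, 66, 86, 6, 2, 7] cursor@1
After 4 (insert_after(13)): list=[1, 13, 66, 86, 6, 2, 7] cursor@1
After 5 (prev): list=[1, 13, 66, 86, 6, 2, 7] cursor@1
After 6 (delete_current): list=[13, 66, 86, 6, 2, 7] cursor@13
After 7 (prev): list=[13, 66, 86, 6, 2, 7] cursor@13
After 8 (prev): list=[13, 66, 86, 6, 2, 7] cursor@13
After 9 (delete_current): list=[66, 86, 6, 2, 7] cursor@66

Answer: 66 86 6 2 7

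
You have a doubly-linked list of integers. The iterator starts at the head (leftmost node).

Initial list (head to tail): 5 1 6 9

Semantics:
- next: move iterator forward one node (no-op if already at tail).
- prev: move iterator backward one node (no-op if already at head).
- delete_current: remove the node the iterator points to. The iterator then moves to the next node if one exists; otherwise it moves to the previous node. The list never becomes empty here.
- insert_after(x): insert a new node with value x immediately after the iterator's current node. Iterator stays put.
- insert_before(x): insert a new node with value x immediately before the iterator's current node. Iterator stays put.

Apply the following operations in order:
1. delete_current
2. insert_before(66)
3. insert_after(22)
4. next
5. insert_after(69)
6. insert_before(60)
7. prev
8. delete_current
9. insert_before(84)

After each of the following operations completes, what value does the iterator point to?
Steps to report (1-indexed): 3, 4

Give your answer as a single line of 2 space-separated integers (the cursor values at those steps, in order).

After 1 (delete_current): list=[1, 6, 9] cursor@1
After 2 (insert_before(66)): list=[66, 1, 6, 9] cursor@1
After 3 (insert_after(22)): list=[66, 1, 22, 6, 9] cursor@1
After 4 (next): list=[66, 1, 22, 6, 9] cursor@22
After 5 (insert_after(69)): list=[66, 1, 22, 69, 6, 9] cursor@22
After 6 (insert_before(60)): list=[66, 1, 60, 22, 69, 6, 9] cursor@22
After 7 (prev): list=[66, 1, 60, 22, 69, 6, 9] cursor@60
After 8 (delete_current): list=[66, 1, 22, 69, 6, 9] cursor@22
After 9 (insert_before(84)): list=[66, 1, 84, 22, 69, 6, 9] cursor@22

Answer: 1 22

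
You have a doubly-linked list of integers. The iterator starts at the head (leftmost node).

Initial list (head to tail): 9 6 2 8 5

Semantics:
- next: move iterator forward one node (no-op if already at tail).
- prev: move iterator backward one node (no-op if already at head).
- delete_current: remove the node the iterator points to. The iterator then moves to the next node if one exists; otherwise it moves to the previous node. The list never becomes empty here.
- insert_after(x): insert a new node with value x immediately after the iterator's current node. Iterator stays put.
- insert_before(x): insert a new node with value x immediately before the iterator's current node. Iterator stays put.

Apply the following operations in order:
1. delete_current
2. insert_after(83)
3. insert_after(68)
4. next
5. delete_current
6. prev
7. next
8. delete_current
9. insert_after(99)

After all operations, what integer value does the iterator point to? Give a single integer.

Answer: 2

Derivation:
After 1 (delete_current): list=[6, 2, 8, 5] cursor@6
After 2 (insert_after(83)): list=[6, 83, 2, 8, 5] cursor@6
After 3 (insert_after(68)): list=[6, 68, 83, 2, 8, 5] cursor@6
After 4 (next): list=[6, 68, 83, 2, 8, 5] cursor@68
After 5 (delete_current): list=[6, 83, 2, 8, 5] cursor@83
After 6 (prev): list=[6, 83, 2, 8, 5] cursor@6
After 7 (next): list=[6, 83, 2, 8, 5] cursor@83
After 8 (delete_current): list=[6, 2, 8, 5] cursor@2
After 9 (insert_after(99)): list=[6, 2, 99, 8, 5] cursor@2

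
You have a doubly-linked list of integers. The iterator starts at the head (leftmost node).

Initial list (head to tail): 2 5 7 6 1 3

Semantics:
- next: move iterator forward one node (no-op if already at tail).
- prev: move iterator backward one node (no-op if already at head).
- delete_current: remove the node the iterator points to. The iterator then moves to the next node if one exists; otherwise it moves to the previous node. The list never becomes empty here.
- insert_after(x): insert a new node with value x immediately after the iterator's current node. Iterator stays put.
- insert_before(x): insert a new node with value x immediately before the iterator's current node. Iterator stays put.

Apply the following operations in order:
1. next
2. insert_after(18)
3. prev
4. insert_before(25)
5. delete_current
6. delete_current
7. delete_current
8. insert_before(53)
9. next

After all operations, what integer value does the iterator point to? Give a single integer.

After 1 (next): list=[2, 5, 7, 6, 1, 3] cursor@5
After 2 (insert_after(18)): list=[2, 5, 18, 7, 6, 1, 3] cursor@5
After 3 (prev): list=[2, 5, 18, 7, 6, 1, 3] cursor@2
After 4 (insert_before(25)): list=[25, 2, 5, 18, 7, 6, 1, 3] cursor@2
After 5 (delete_current): list=[25, 5, 18, 7, 6, 1, 3] cursor@5
After 6 (delete_current): list=[25, 18, 7, 6, 1, 3] cursor@18
After 7 (delete_current): list=[25, 7, 6, 1, 3] cursor@7
After 8 (insert_before(53)): list=[25, 53, 7, 6, 1, 3] cursor@7
After 9 (next): list=[25, 53, 7, 6, 1, 3] cursor@6

Answer: 6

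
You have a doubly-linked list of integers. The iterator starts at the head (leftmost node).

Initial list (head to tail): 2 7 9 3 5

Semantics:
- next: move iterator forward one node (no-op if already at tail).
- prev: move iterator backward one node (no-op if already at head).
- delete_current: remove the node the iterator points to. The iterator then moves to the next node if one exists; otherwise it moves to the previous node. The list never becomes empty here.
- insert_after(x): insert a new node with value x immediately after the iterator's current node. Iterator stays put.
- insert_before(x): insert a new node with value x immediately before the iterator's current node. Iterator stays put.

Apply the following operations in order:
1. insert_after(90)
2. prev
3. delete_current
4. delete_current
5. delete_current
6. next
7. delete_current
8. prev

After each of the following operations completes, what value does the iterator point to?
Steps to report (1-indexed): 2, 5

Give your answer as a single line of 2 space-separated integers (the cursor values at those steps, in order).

After 1 (insert_after(90)): list=[2, 90, 7, 9, 3, 5] cursor@2
After 2 (prev): list=[2, 90, 7, 9, 3, 5] cursor@2
After 3 (delete_current): list=[90, 7, 9, 3, 5] cursor@90
After 4 (delete_current): list=[7, 9, 3, 5] cursor@7
After 5 (delete_current): list=[9, 3, 5] cursor@9
After 6 (next): list=[9, 3, 5] cursor@3
After 7 (delete_current): list=[9, 5] cursor@5
After 8 (prev): list=[9, 5] cursor@9

Answer: 2 9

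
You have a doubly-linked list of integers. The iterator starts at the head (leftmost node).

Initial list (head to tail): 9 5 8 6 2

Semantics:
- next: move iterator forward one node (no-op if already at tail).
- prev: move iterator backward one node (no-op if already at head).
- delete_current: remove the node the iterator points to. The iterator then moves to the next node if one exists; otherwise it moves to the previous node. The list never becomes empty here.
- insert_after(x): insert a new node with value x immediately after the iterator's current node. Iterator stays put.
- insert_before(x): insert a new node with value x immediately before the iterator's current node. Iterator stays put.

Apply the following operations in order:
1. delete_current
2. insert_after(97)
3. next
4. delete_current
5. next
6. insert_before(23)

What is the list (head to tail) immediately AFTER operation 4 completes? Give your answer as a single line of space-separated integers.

Answer: 5 8 6 2

Derivation:
After 1 (delete_current): list=[5, 8, 6, 2] cursor@5
After 2 (insert_after(97)): list=[5, 97, 8, 6, 2] cursor@5
After 3 (next): list=[5, 97, 8, 6, 2] cursor@97
After 4 (delete_current): list=[5, 8, 6, 2] cursor@8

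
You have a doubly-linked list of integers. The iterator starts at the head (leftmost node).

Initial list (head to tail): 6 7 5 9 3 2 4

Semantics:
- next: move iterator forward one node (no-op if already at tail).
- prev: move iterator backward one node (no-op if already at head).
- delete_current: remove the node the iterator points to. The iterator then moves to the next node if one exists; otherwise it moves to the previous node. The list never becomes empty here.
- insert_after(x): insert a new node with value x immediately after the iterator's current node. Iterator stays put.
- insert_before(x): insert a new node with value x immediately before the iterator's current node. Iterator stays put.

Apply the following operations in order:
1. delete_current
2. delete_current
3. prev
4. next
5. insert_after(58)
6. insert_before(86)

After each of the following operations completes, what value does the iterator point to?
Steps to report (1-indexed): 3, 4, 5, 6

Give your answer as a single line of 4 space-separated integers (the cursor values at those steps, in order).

After 1 (delete_current): list=[7, 5, 9, 3, 2, 4] cursor@7
After 2 (delete_current): list=[5, 9, 3, 2, 4] cursor@5
After 3 (prev): list=[5, 9, 3, 2, 4] cursor@5
After 4 (next): list=[5, 9, 3, 2, 4] cursor@9
After 5 (insert_after(58)): list=[5, 9, 58, 3, 2, 4] cursor@9
After 6 (insert_before(86)): list=[5, 86, 9, 58, 3, 2, 4] cursor@9

Answer: 5 9 9 9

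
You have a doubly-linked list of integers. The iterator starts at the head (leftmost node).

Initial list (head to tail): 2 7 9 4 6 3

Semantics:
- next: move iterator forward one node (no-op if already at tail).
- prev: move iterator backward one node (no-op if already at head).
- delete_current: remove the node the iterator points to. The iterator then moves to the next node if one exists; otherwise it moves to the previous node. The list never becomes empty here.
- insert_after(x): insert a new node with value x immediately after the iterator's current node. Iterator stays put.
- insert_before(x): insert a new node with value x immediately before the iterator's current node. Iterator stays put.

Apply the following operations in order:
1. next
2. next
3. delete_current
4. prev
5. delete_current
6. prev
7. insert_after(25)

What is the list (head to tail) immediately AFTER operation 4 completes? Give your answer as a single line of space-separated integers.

Answer: 2 7 4 6 3

Derivation:
After 1 (next): list=[2, 7, 9, 4, 6, 3] cursor@7
After 2 (next): list=[2, 7, 9, 4, 6, 3] cursor@9
After 3 (delete_current): list=[2, 7, 4, 6, 3] cursor@4
After 4 (prev): list=[2, 7, 4, 6, 3] cursor@7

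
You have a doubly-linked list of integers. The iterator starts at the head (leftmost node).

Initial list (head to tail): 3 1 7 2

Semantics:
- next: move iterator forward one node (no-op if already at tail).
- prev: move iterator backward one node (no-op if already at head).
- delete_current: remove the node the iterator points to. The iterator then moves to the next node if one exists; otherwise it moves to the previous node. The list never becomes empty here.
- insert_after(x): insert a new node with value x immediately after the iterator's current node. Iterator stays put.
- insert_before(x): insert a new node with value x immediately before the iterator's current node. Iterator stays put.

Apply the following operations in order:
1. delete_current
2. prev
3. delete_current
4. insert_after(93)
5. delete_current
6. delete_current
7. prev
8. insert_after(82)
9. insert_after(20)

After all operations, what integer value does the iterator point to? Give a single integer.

Answer: 2

Derivation:
After 1 (delete_current): list=[1, 7, 2] cursor@1
After 2 (prev): list=[1, 7, 2] cursor@1
After 3 (delete_current): list=[7, 2] cursor@7
After 4 (insert_after(93)): list=[7, 93, 2] cursor@7
After 5 (delete_current): list=[93, 2] cursor@93
After 6 (delete_current): list=[2] cursor@2
After 7 (prev): list=[2] cursor@2
After 8 (insert_after(82)): list=[2, 82] cursor@2
After 9 (insert_after(20)): list=[2, 20, 82] cursor@2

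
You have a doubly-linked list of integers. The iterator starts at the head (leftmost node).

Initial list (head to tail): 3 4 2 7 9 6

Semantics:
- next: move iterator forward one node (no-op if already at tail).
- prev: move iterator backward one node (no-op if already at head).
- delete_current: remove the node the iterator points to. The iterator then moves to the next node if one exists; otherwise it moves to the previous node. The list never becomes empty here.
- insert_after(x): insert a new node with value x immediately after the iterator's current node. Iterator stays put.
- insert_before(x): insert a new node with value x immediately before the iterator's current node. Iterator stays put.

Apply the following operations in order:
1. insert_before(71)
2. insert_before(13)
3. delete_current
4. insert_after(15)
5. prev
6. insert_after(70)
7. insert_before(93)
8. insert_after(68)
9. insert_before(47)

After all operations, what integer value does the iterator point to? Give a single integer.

After 1 (insert_before(71)): list=[71, 3, 4, 2, 7, 9, 6] cursor@3
After 2 (insert_before(13)): list=[71, 13, 3, 4, 2, 7, 9, 6] cursor@3
After 3 (delete_current): list=[71, 13, 4, 2, 7, 9, 6] cursor@4
After 4 (insert_after(15)): list=[71, 13, 4, 15, 2, 7, 9, 6] cursor@4
After 5 (prev): list=[71, 13, 4, 15, 2, 7, 9, 6] cursor@13
After 6 (insert_after(70)): list=[71, 13, 70, 4, 15, 2, 7, 9, 6] cursor@13
After 7 (insert_before(93)): list=[71, 93, 13, 70, 4, 15, 2, 7, 9, 6] cursor@13
After 8 (insert_after(68)): list=[71, 93, 13, 68, 70, 4, 15, 2, 7, 9, 6] cursor@13
After 9 (insert_before(47)): list=[71, 93, 47, 13, 68, 70, 4, 15, 2, 7, 9, 6] cursor@13

Answer: 13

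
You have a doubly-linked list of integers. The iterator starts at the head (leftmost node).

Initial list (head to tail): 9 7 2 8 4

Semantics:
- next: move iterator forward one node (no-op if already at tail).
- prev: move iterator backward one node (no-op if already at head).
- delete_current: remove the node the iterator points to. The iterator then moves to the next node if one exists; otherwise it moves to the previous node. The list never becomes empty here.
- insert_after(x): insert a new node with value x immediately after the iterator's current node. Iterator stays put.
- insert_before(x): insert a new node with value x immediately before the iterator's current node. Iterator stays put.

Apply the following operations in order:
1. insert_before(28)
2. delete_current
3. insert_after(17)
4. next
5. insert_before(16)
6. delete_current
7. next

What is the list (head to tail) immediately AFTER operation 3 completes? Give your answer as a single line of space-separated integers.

Answer: 28 7 17 2 8 4

Derivation:
After 1 (insert_before(28)): list=[28, 9, 7, 2, 8, 4] cursor@9
After 2 (delete_current): list=[28, 7, 2, 8, 4] cursor@7
After 3 (insert_after(17)): list=[28, 7, 17, 2, 8, 4] cursor@7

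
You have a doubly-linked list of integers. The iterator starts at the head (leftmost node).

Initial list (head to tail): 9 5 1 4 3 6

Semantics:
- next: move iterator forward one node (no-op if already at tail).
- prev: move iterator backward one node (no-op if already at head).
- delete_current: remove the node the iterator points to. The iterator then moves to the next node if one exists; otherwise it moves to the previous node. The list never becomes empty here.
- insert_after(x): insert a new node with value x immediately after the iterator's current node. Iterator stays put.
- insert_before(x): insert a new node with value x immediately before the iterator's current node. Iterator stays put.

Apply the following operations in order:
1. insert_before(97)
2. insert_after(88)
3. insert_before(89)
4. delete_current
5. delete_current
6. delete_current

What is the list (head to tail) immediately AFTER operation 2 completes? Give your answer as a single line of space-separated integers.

After 1 (insert_before(97)): list=[97, 9, 5, 1, 4, 3, 6] cursor@9
After 2 (insert_after(88)): list=[97, 9, 88, 5, 1, 4, 3, 6] cursor@9

Answer: 97 9 88 5 1 4 3 6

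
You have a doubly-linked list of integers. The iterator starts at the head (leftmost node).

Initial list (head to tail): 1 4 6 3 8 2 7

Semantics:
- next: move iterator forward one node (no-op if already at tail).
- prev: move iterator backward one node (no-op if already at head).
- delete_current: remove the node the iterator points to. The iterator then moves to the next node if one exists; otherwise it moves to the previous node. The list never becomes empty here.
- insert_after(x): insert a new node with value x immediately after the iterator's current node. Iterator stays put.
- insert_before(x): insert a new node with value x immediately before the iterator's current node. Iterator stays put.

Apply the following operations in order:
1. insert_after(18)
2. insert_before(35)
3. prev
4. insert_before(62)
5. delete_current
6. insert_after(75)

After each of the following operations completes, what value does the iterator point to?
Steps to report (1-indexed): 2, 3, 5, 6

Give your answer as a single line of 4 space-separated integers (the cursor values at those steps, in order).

After 1 (insert_after(18)): list=[1, 18, 4, 6, 3, 8, 2, 7] cursor@1
After 2 (insert_before(35)): list=[35, 1, 18, 4, 6, 3, 8, 2, 7] cursor@1
After 3 (prev): list=[35, 1, 18, 4, 6, 3, 8, 2, 7] cursor@35
After 4 (insert_before(62)): list=[62, 35, 1, 18, 4, 6, 3, 8, 2, 7] cursor@35
After 5 (delete_current): list=[62, 1, 18, 4, 6, 3, 8, 2, 7] cursor@1
After 6 (insert_after(75)): list=[62, 1, 75, 18, 4, 6, 3, 8, 2, 7] cursor@1

Answer: 1 35 1 1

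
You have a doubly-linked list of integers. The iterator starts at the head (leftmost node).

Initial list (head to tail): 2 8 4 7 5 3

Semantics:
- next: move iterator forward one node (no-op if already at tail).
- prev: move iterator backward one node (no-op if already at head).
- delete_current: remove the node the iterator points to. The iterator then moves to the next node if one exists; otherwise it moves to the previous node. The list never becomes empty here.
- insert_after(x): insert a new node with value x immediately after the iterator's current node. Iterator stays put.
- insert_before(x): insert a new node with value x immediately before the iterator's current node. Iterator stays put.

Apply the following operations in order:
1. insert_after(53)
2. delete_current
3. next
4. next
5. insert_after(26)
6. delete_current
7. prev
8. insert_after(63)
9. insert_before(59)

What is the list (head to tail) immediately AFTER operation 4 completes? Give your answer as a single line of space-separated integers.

After 1 (insert_after(53)): list=[2, 53, 8, 4, 7, 5, 3] cursor@2
After 2 (delete_current): list=[53, 8, 4, 7, 5, 3] cursor@53
After 3 (next): list=[53, 8, 4, 7, 5, 3] cursor@8
After 4 (next): list=[53, 8, 4, 7, 5, 3] cursor@4

Answer: 53 8 4 7 5 3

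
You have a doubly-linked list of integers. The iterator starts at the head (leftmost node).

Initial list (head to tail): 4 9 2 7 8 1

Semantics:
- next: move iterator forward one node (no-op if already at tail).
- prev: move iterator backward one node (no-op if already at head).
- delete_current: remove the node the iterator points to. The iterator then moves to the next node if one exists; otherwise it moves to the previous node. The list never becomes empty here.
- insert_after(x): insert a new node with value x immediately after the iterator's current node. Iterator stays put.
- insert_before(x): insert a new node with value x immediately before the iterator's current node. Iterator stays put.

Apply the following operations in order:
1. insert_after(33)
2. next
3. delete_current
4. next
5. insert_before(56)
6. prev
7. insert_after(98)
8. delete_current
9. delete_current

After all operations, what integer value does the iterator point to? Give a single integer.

After 1 (insert_after(33)): list=[4, 33, 9, 2, 7, 8, 1] cursor@4
After 2 (next): list=[4, 33, 9, 2, 7, 8, 1] cursor@33
After 3 (delete_current): list=[4, 9, 2, 7, 8, 1] cursor@9
After 4 (next): list=[4, 9, 2, 7, 8, 1] cursor@2
After 5 (insert_before(56)): list=[4, 9, 56, 2, 7, 8, 1] cursor@2
After 6 (prev): list=[4, 9, 56, 2, 7, 8, 1] cursor@56
After 7 (insert_after(98)): list=[4, 9, 56, 98, 2, 7, 8, 1] cursor@56
After 8 (delete_current): list=[4, 9, 98, 2, 7, 8, 1] cursor@98
After 9 (delete_current): list=[4, 9, 2, 7, 8, 1] cursor@2

Answer: 2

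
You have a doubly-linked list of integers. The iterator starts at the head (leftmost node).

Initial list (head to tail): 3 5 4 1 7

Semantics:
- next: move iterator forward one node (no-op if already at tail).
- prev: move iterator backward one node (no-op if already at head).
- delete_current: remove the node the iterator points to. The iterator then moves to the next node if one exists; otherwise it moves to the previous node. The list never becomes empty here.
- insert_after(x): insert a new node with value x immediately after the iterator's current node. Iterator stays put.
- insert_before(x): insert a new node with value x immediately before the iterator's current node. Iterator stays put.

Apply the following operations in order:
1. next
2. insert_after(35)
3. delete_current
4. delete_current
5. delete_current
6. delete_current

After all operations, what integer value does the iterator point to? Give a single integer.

After 1 (next): list=[3, 5, 4, 1, 7] cursor@5
After 2 (insert_after(35)): list=[3, 5, 35, 4, 1, 7] cursor@5
After 3 (delete_current): list=[3, 35, 4, 1, 7] cursor@35
After 4 (delete_current): list=[3, 4, 1, 7] cursor@4
After 5 (delete_current): list=[3, 1, 7] cursor@1
After 6 (delete_current): list=[3, 7] cursor@7

Answer: 7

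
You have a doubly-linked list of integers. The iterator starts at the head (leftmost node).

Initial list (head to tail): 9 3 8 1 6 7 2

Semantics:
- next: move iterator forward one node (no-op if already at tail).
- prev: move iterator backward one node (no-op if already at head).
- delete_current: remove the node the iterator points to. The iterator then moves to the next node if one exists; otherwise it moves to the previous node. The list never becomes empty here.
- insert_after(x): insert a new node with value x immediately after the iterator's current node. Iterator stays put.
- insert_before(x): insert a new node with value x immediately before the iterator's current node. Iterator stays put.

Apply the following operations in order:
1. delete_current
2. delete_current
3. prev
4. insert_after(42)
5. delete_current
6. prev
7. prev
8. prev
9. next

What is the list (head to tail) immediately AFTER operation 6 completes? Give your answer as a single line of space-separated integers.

After 1 (delete_current): list=[3, 8, 1, 6, 7, 2] cursor@3
After 2 (delete_current): list=[8, 1, 6, 7, 2] cursor@8
After 3 (prev): list=[8, 1, 6, 7, 2] cursor@8
After 4 (insert_after(42)): list=[8, 42, 1, 6, 7, 2] cursor@8
After 5 (delete_current): list=[42, 1, 6, 7, 2] cursor@42
After 6 (prev): list=[42, 1, 6, 7, 2] cursor@42

Answer: 42 1 6 7 2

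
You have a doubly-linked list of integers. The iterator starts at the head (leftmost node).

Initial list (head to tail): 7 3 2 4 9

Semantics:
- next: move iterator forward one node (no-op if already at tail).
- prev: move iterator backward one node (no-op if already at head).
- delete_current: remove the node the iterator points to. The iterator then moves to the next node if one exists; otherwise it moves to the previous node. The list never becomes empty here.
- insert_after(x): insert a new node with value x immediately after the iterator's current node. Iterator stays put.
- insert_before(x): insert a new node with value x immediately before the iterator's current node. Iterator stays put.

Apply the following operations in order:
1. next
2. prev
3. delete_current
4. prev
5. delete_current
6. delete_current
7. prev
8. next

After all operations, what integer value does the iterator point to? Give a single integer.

After 1 (next): list=[7, 3, 2, 4, 9] cursor@3
After 2 (prev): list=[7, 3, 2, 4, 9] cursor@7
After 3 (delete_current): list=[3, 2, 4, 9] cursor@3
After 4 (prev): list=[3, 2, 4, 9] cursor@3
After 5 (delete_current): list=[2, 4, 9] cursor@2
After 6 (delete_current): list=[4, 9] cursor@4
After 7 (prev): list=[4, 9] cursor@4
After 8 (next): list=[4, 9] cursor@9

Answer: 9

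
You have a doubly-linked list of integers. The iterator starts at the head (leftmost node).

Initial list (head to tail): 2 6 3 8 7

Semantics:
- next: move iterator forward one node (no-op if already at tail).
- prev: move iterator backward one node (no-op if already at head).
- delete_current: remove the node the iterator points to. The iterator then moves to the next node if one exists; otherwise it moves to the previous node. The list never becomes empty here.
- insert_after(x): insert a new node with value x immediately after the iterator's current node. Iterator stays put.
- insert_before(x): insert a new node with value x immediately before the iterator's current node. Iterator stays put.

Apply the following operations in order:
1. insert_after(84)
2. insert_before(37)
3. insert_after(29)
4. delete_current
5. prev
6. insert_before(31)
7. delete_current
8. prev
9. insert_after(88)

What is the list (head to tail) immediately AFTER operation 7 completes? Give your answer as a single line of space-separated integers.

Answer: 31 29 84 6 3 8 7

Derivation:
After 1 (insert_after(84)): list=[2, 84, 6, 3, 8, 7] cursor@2
After 2 (insert_before(37)): list=[37, 2, 84, 6, 3, 8, 7] cursor@2
After 3 (insert_after(29)): list=[37, 2, 29, 84, 6, 3, 8, 7] cursor@2
After 4 (delete_current): list=[37, 29, 84, 6, 3, 8, 7] cursor@29
After 5 (prev): list=[37, 29, 84, 6, 3, 8, 7] cursor@37
After 6 (insert_before(31)): list=[31, 37, 29, 84, 6, 3, 8, 7] cursor@37
After 7 (delete_current): list=[31, 29, 84, 6, 3, 8, 7] cursor@29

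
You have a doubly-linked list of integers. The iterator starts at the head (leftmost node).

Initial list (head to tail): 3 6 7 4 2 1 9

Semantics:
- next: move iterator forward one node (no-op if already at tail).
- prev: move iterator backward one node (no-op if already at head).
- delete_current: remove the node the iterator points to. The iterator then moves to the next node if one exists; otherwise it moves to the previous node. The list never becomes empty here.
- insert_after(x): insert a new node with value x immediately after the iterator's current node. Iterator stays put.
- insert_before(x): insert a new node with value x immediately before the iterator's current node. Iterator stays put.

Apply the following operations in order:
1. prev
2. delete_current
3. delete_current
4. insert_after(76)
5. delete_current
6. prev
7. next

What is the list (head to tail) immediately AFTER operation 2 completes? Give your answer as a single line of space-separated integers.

After 1 (prev): list=[3, 6, 7, 4, 2, 1, 9] cursor@3
After 2 (delete_current): list=[6, 7, 4, 2, 1, 9] cursor@6

Answer: 6 7 4 2 1 9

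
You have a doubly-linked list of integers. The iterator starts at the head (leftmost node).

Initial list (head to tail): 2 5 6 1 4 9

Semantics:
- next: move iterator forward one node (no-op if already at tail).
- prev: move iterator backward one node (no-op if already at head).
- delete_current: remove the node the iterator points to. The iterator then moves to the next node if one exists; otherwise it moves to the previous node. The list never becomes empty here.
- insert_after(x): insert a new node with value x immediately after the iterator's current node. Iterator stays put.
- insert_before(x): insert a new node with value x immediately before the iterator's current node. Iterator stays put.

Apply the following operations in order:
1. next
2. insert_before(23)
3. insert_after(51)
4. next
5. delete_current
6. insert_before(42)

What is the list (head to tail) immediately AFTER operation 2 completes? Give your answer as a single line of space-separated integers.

After 1 (next): list=[2, 5, 6, 1, 4, 9] cursor@5
After 2 (insert_before(23)): list=[2, 23, 5, 6, 1, 4, 9] cursor@5

Answer: 2 23 5 6 1 4 9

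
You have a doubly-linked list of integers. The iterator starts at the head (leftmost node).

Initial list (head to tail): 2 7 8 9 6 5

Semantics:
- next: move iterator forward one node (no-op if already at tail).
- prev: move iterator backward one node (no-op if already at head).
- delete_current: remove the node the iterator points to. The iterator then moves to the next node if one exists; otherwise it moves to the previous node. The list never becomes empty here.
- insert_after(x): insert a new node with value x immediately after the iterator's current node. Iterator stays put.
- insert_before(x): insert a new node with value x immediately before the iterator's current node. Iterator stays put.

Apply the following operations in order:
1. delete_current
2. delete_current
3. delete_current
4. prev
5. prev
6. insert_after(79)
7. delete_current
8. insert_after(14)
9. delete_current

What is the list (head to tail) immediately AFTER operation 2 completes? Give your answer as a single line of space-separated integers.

After 1 (delete_current): list=[7, 8, 9, 6, 5] cursor@7
After 2 (delete_current): list=[8, 9, 6, 5] cursor@8

Answer: 8 9 6 5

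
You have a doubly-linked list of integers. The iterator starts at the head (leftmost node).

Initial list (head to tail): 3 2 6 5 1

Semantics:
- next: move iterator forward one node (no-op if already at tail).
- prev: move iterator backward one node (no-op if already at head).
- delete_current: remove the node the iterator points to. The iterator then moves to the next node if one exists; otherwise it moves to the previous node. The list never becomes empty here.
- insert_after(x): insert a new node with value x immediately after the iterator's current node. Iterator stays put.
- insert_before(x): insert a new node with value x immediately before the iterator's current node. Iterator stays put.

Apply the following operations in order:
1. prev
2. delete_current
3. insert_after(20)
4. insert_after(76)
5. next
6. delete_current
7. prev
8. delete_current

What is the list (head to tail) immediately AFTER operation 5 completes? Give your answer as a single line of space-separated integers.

After 1 (prev): list=[3, 2, 6, 5, 1] cursor@3
After 2 (delete_current): list=[2, 6, 5, 1] cursor@2
After 3 (insert_after(20)): list=[2, 20, 6, 5, 1] cursor@2
After 4 (insert_after(76)): list=[2, 76, 20, 6, 5, 1] cursor@2
After 5 (next): list=[2, 76, 20, 6, 5, 1] cursor@76

Answer: 2 76 20 6 5 1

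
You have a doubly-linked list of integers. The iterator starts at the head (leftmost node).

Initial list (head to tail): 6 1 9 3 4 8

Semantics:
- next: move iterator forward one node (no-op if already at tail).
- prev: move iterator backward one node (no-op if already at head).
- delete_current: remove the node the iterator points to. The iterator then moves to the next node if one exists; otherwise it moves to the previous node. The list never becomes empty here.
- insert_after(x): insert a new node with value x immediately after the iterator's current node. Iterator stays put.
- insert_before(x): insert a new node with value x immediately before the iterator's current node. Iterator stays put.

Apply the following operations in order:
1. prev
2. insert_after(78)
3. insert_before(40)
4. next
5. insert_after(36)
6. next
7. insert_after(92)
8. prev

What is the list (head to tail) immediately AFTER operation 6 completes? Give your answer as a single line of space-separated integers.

After 1 (prev): list=[6, 1, 9, 3, 4, 8] cursor@6
After 2 (insert_after(78)): list=[6, 78, 1, 9, 3, 4, 8] cursor@6
After 3 (insert_before(40)): list=[40, 6, 78, 1, 9, 3, 4, 8] cursor@6
After 4 (next): list=[40, 6, 78, 1, 9, 3, 4, 8] cursor@78
After 5 (insert_after(36)): list=[40, 6, 78, 36, 1, 9, 3, 4, 8] cursor@78
After 6 (next): list=[40, 6, 78, 36, 1, 9, 3, 4, 8] cursor@36

Answer: 40 6 78 36 1 9 3 4 8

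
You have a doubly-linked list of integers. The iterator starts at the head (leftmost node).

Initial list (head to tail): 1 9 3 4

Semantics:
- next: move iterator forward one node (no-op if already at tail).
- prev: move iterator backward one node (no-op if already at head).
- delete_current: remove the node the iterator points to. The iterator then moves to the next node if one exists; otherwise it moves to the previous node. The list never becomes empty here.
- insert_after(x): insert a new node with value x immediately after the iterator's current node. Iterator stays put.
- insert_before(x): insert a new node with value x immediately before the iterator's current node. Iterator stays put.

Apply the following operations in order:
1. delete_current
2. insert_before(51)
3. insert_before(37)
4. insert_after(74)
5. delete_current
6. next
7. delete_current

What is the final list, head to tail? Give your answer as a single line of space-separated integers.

After 1 (delete_current): list=[9, 3, 4] cursor@9
After 2 (insert_before(51)): list=[51, 9, 3, 4] cursor@9
After 3 (insert_before(37)): list=[51, 37, 9, 3, 4] cursor@9
After 4 (insert_after(74)): list=[51, 37, 9, 74, 3, 4] cursor@9
After 5 (delete_current): list=[51, 37, 74, 3, 4] cursor@74
After 6 (next): list=[51, 37, 74, 3, 4] cursor@3
After 7 (delete_current): list=[51, 37, 74, 4] cursor@4

Answer: 51 37 74 4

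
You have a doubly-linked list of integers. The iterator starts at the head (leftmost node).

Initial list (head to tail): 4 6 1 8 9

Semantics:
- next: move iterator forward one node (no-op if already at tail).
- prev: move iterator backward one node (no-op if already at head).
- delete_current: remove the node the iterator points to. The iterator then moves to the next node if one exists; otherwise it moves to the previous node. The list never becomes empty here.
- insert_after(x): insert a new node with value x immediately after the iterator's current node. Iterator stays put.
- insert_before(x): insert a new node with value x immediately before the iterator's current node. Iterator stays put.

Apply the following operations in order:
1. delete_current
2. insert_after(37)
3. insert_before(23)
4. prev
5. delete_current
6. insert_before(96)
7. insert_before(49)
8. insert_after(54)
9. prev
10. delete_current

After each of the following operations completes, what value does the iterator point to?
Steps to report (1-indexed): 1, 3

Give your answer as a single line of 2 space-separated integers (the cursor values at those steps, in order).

Answer: 6 6

Derivation:
After 1 (delete_current): list=[6, 1, 8, 9] cursor@6
After 2 (insert_after(37)): list=[6, 37, 1, 8, 9] cursor@6
After 3 (insert_before(23)): list=[23, 6, 37, 1, 8, 9] cursor@6
After 4 (prev): list=[23, 6, 37, 1, 8, 9] cursor@23
After 5 (delete_current): list=[6, 37, 1, 8, 9] cursor@6
After 6 (insert_before(96)): list=[96, 6, 37, 1, 8, 9] cursor@6
After 7 (insert_before(49)): list=[96, 49, 6, 37, 1, 8, 9] cursor@6
After 8 (insert_after(54)): list=[96, 49, 6, 54, 37, 1, 8, 9] cursor@6
After 9 (prev): list=[96, 49, 6, 54, 37, 1, 8, 9] cursor@49
After 10 (delete_current): list=[96, 6, 54, 37, 1, 8, 9] cursor@6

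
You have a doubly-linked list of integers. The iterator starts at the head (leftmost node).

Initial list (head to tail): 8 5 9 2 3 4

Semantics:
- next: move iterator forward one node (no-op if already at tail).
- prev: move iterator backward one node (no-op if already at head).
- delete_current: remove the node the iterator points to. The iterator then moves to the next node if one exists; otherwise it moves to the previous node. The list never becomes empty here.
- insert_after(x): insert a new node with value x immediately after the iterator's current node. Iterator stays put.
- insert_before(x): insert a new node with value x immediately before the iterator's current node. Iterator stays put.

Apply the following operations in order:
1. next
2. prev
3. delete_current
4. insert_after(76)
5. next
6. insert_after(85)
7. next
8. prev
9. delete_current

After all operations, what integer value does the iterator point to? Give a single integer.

After 1 (next): list=[8, 5, 9, 2, 3, 4] cursor@5
After 2 (prev): list=[8, 5, 9, 2, 3, 4] cursor@8
After 3 (delete_current): list=[5, 9, 2, 3, 4] cursor@5
After 4 (insert_after(76)): list=[5, 76, 9, 2, 3, 4] cursor@5
After 5 (next): list=[5, 76, 9, 2, 3, 4] cursor@76
After 6 (insert_after(85)): list=[5, 76, 85, 9, 2, 3, 4] cursor@76
After 7 (next): list=[5, 76, 85, 9, 2, 3, 4] cursor@85
After 8 (prev): list=[5, 76, 85, 9, 2, 3, 4] cursor@76
After 9 (delete_current): list=[5, 85, 9, 2, 3, 4] cursor@85

Answer: 85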